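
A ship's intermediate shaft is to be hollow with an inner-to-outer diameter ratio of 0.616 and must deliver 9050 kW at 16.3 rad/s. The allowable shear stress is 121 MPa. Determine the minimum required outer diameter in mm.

ω = 16.3 rad/s, so T = P/ω = 9050×10³ / 16.30 = 555200 N·m.
For a hollow shaft with d_i/d_o = 0.616: τ_max = 16T/(π d_o³ (1−k⁴)), so d_o = [16T/(π τ_allow (1−k⁴))]^(1/3) = [16·555200/(π·1.21×10^8·0.8560)]^(1/3) = 0.3011 m.

301 mm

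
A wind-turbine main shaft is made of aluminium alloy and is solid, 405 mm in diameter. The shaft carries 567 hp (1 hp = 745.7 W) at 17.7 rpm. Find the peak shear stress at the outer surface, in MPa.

17.5 MPa

ω = 2π·17.7/60 = 1.854 rad/s, so T = P/ω = 567×745.7 / 1.854 = 228100 N·m.
J = πd⁴/32 = π(0.405)⁴/32 = 2.641×10^-3 m⁴.
τ_max = T·r/J = 228100 × 0.203 / 2.641×10^-3 = 1.749×10^7 Pa.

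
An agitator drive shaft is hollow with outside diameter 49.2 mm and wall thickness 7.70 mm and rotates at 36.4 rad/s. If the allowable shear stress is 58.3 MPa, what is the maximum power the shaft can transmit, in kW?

38.6 kW

J = π(d_o⁴ − d_i⁴)/32 = π(0.0492⁴ − 0.0338⁴)/32 = 4.471×10^-7 m⁴.
T_max = τ_allow·J/r = 5.83×10^7 × 4.471×10^-7 / 0.0246 = 1060 N·m.
ω = 36.4 rad/s, so P_max = T_max·ω = 3.857×10^4 W.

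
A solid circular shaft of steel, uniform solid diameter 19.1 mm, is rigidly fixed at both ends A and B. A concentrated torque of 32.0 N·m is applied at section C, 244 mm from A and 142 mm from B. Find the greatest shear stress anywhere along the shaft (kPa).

With uniform GJ and both ends fixed, compatibility θ_AC = θ_CB gives T_A·a = T_B·b, together with T_A + T_B = T₀.
T_A = T₀·b/(a+b) = 32.00·142/386.0 = 11.77 N·m; T_B = 20.23 N·m.
τ in each portion: τ_AC = 8.60×10^6 Pa, τ_CB = 1.48×10^7 Pa; maximum is in CB.
τ_max = T_CB·r/J = 20.23·0.00955/1.31×10^-8 = 1.479×10^7 Pa.

14800 kPa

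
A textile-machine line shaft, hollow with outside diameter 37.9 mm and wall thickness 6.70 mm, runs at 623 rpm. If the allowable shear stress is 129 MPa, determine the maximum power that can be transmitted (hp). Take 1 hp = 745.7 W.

99.6 hp

J = π(d_o⁴ − d_i⁴)/32 = π(0.0379⁴ − 0.0245⁴)/32 = 1.672×10^-7 m⁴.
T_max = τ_allow·J/r = 1.29×10^8 × 1.672×10^-7 / 0.0189 = 1138 N·m.
ω = 2π·623/60 = 65.24 rad/s, so P_max = T_max·ω = 7.425×10^4 W.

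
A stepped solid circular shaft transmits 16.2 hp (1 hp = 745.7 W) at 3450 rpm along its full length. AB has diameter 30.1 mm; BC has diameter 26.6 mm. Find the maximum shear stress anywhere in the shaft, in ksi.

1.31 ksi

ω = 2π·3450/60 = 361.3 rad/s, so T = P/ω = 16.2×745.7 / 361.3 = 33.44 N·m.
Under the same torque, τ_max = 16T/(πd³) is largest where d is smallest — segment BC (d = 26.6 mm).
τ_max = 16·33.44/(π·(0.0266)³) = 9.048×10^6 Pa.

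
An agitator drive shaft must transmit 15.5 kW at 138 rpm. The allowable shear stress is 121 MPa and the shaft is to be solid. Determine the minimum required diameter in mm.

ω = 2π·138/60 = 14.45 rad/s, so T = P/ω = 15.5×10³ / 14.45 = 1073 N·m.
For a solid shaft τ_max = 16T/(πd³), so d = (16T/(π τ_allow))^(1/3) = (16·1073/(π·1.21×10^8))^(1/3) = 0.03561 m.

35.6 mm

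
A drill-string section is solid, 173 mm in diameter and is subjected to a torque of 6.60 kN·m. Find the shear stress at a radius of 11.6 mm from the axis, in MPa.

0.871 MPa

J = πd⁴/32 = π(0.173)⁴/32 = 8.794×10^-5 m⁴.
Shear stress varies linearly with radius: τ = T·r/J = 6600 × 0.0116 / 8.794×10^-5 = 8.706×10^5 Pa.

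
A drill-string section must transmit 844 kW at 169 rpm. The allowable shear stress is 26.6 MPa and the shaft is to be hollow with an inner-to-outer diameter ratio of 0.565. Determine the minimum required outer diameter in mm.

217 mm

ω = 2π·169/60 = 17.70 rad/s, so T = P/ω = 844×10³ / 17.70 = 47690 N·m.
For a hollow shaft with d_i/d_o = 0.565: τ_max = 16T/(π d_o³ (1−k⁴)), so d_o = [16T/(π τ_allow (1−k⁴))]^(1/3) = [16·47690/(π·2.66×10^7·0.8981)]^(1/3) = 0.2166 m.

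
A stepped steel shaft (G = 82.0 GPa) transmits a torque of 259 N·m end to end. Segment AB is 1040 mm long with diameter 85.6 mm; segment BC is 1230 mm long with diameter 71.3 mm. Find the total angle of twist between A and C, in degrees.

0.123°

J_AB = π(0.0856)⁴/32 = 5.27×10^-6 m⁴; J_BC = π(0.0713)⁴/32 = 2.54×10^-6 m⁴.
θ = (T/G)·Σ L_i/J_i = (259.0/82.0×10⁹)·(1.04/5.27×10^-6 + 1.23/2.54×10^-6) = 2.154×10^-3 rad.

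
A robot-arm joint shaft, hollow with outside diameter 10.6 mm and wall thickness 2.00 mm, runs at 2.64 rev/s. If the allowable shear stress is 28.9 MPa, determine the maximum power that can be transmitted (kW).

J = π(d_o⁴ − d_i⁴)/32 = π(0.0106⁴ − 0.00660⁴)/32 = 1.053×10^-9 m⁴.
T_max = τ_allow·J/r = 2.89×10^7 × 1.053×10^-9 / 0.00530 = 5.743 N·m.
ω = 2π·2.64 = 16.59 rad/s, so P_max = T_max·ω = 95.26 W.

0.0953 kW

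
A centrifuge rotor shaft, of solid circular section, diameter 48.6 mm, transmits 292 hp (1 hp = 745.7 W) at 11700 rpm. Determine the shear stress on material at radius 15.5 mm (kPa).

5030 kPa

ω = 2π·11700/60 = 1225 rad/s, so T = P/ω = 292×745.7 / 1225 = 177.7 N·m.
J = πd⁴/32 = π(0.0486)⁴/32 = 5.477×10^-7 m⁴.
Shear stress varies linearly with radius: τ = T·r/J = 177.7 × 0.0155 / 5.477×10^-7 = 5.029×10^6 Pa.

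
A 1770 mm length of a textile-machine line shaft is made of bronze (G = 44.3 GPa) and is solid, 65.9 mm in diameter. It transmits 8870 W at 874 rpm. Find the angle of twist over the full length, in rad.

0.00209 rad

ω = 2π·874/60 = 91.53 rad/s, so T = P/ω = 8870 / 91.53 = 96.91 N·m.
J = πd⁴/32 = π(0.0659)⁴/32 = 1.852×10^-6 m⁴.
θ = T·L/(G·J) = 96.91 × 1.77 / (44.3×10⁹ × 1.852×10^-6) = 2.091×10^-3 rad.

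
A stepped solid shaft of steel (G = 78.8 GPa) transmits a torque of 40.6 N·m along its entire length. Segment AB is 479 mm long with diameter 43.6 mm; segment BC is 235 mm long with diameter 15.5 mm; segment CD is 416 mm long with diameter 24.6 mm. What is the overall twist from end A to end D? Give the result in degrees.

J_AB = π(0.0436)⁴/32 = 3.55×10^-7 m⁴; J_BC = π(0.0155)⁴/32 = 5.67×10^-9 m⁴; J_CD = π(0.0246)⁴/32 = 3.60×10^-8 m⁴.
θ = (T/G)·Σ L_i/J_i = (40.60/78.8×10⁹)·(0.479/3.55×10^-7 + 0.235/5.67×10^-9 + 0.416/3.60×10^-8) = 0.02802 rad.

1.61°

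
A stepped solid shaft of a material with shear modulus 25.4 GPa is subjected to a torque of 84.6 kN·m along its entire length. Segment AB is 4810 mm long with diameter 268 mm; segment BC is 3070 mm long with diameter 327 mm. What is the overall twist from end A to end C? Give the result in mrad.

J_AB = π(0.268)⁴/32 = 5.06×10^-4 m⁴; J_BC = π(0.327)⁴/32 = 1.12×10^-3 m⁴.
θ = (T/G)·Σ L_i/J_i = (84600/25.4×10⁹)·(4.81/5.06×10^-4 + 3.07/1.12×10^-3) = 0.04074 rad.

40.7 mrad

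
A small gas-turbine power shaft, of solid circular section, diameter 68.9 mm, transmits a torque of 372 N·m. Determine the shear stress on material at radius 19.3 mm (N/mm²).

J = πd⁴/32 = π(0.0689)⁴/32 = 2.212×10^-6 m⁴.
Shear stress varies linearly with radius: τ = T·r/J = 372.0 × 0.0193 / 2.212×10^-6 = 3.245×10^6 Pa.

3.25 N/mm²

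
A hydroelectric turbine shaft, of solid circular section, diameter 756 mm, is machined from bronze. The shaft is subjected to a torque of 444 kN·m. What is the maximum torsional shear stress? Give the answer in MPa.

J = πd⁴/32 = π(0.756)⁴/32 = 0.03207 m⁴.
τ_max = T·r/J = 444000 × 0.378 / 0.03207 = 5.233×10^6 Pa.

5.23 MPa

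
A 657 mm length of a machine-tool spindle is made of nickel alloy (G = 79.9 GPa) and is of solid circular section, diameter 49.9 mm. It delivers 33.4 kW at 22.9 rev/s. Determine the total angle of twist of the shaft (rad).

ω = 2π·22.9 = 143.9 rad/s, so T = P/ω = 33.4×10³ / 143.9 = 232.1 N·m.
J = πd⁴/32 = π(0.0499)⁴/32 = 6.087×10^-7 m⁴.
θ = T·L/(G·J) = 232.1 × 0.657 / (79.9×10⁹ × 6.087×10^-7) = 3.136×10^-3 rad.

0.00314 rad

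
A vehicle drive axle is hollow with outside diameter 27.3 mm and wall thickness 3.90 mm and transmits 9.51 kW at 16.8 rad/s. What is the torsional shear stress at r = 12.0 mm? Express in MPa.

168 MPa

ω = 16.8 rad/s, so T = P/ω = 9.51×10³ / 16.80 = 566.1 N·m.
J = π(d_o⁴ − d_i⁴)/32 = π(0.0273⁴ − 0.0195⁴)/32 = 4.034×10^-8 m⁴.
Shear stress varies linearly with radius: τ = T·r/J = 566.1 × 0.0120 / 4.034×10^-8 = 1.684×10^8 Pa.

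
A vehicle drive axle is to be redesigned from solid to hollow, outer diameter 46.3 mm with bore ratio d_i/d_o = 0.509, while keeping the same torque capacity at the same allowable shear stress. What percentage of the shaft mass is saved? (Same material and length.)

Equal τ_max and T ⇒ the solid shaft needs d_s³ = d_o³(1−k⁴), so d_s = 46.3·(1−0.509⁴)^(1/3) = 45.24 mm.
Area ratio A_h/A_s = d_o²(1−k²)/d_s² = (1−k²)/(1−k⁴)^(2/3) = 0.7760.
Mass saving = 1 − 0.7760 = 22.4 %.

22.4 %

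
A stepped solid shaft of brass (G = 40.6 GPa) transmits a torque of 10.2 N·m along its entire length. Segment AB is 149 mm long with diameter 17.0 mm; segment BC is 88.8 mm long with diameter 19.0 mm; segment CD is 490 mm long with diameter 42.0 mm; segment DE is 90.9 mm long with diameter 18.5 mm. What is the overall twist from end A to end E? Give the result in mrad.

8.70 mrad

J_AB = π(0.0170)⁴/32 = 8.20×10^-9 m⁴; J_BC = π(0.0190)⁴/32 = 1.28×10^-8 m⁴; J_CD = π(0.0420)⁴/32 = 3.05×10^-7 m⁴; J_DE = π(0.0185)⁴/32 = 1.15×10^-8 m⁴.
θ = (T/G)·Σ L_i/J_i = (10.20/40.6×10⁹)·(0.149/8.20×10^-9 + 0.0888/1.28×10^-8 + 0.490/3.05×10^-7 + 0.0909/1.15×10^-8) = 8.698×10^-3 rad.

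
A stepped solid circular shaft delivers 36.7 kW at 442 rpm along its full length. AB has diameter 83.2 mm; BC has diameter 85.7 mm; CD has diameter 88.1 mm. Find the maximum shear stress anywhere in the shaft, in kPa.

ω = 2π·442/60 = 46.29 rad/s, so T = P/ω = 36.7×10³ / 46.29 = 792.9 N·m.
Under the same torque, τ_max = 16T/(πd³) is largest where d is smallest — segment AB (d = 83.2 mm).
τ_max = 16·792.9/(π·(0.0832)³) = 7.012×10^6 Pa.

7010 kPa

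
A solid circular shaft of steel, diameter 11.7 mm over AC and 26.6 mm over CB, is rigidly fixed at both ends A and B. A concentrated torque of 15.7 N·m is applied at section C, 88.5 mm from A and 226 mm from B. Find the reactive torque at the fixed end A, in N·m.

1.37 N·m

Compatibility: T_A·a/J_AC = T_B·b/J_CB with T_A + T_B = T₀.
J_AC = 1.84×10^-9 m⁴, J_CB = 4.92×10^-8 m⁴, so T_A = T₀·(J_AC/a)/((J_AC/a)+(J_CB/b)) = 1.370 N·m, T_B = 14.33 N·m.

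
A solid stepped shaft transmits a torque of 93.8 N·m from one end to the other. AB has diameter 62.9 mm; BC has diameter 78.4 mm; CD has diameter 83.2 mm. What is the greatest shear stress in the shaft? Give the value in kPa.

Under the same torque, τ_max = 16T/(πd³) is largest where d is smallest — segment AB (d = 62.9 mm).
τ_max = 16·93.80/(π·(0.0629)³) = 1.920×10^6 Pa.

1920 kPa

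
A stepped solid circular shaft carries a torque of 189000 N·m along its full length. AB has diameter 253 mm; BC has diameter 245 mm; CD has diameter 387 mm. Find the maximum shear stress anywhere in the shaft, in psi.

9490 psi

Under the same torque, τ_max = 16T/(πd³) is largest where d is smallest — segment BC (d = 245 mm).
τ_max = 16·189000/(π·(0.245)³) = 6.545×10^7 Pa.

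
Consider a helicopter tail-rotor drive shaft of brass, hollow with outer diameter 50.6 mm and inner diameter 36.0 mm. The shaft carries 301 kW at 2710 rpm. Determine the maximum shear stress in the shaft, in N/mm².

ω = 2π·2710/60 = 283.8 rad/s, so T = P/ω = 301×10³ / 283.8 = 1061 N·m.
J = π(d_o⁴ − d_i⁴)/32 = π(0.0506⁴ − 0.0360⁴)/32 = 4.787×10^-7 m⁴.
τ_max = T·r/J = 1061 × 0.0253 / 4.787×10^-7 = 5.606×10^7 Pa.

56.1 N/mm²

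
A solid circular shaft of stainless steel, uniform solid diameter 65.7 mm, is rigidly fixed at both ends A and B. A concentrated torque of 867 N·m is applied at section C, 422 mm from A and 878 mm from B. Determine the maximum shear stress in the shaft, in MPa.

10.5 MPa

With uniform GJ and both ends fixed, compatibility θ_AC = θ_CB gives T_A·a = T_B·b, together with T_A + T_B = T₀.
T_A = T₀·b/(a+b) = 867.0·878/1300 = 585.6 N·m; T_B = 281.4 N·m.
τ in each portion: τ_AC = 1.05×10^7 Pa, τ_CB = 5.05×10^6 Pa; maximum is in AC.
τ_max = T_AC·r/J = 585.6·0.0329/1.83×10^-6 = 1.052×10^7 Pa.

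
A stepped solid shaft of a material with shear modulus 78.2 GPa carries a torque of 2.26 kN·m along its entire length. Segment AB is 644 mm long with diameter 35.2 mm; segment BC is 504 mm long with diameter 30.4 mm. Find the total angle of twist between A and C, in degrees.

17.0°

J_AB = π(0.0352)⁴/32 = 1.51×10^-7 m⁴; J_BC = π(0.0304)⁴/32 = 8.38×10^-8 m⁴.
θ = (T/G)·Σ L_i/J_i = (2260/78.2×10⁹)·(0.644/1.51×10^-7 + 0.504/8.38×10^-8) = 0.2972 rad.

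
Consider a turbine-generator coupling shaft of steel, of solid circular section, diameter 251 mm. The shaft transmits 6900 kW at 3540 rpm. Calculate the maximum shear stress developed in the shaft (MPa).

ω = 2π·3540/60 = 370.7 rad/s, so T = P/ω = 6900×10³ / 370.7 = 18610 N·m.
J = πd⁴/32 = π(0.251)⁴/32 = 3.897×10^-4 m⁴.
τ_max = T·r/J = 18610 × 0.126 / 3.897×10^-4 = 5.995×10^6 Pa.

5.99 MPa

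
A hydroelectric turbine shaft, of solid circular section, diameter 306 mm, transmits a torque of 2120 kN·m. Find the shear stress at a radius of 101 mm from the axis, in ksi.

36.1 ksi

J = πd⁴/32 = π(0.306)⁴/32 = 8.608×10^-4 m⁴.
Shear stress varies linearly with radius: τ = T·r/J = 2.120e6 × 0.101 / 8.608×10^-4 = 2.488×10^8 Pa.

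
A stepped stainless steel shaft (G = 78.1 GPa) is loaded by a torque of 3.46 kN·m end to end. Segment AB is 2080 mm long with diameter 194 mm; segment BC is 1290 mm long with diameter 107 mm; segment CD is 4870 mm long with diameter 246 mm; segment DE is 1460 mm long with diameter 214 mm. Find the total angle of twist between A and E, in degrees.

J_AB = π(0.194)⁴/32 = 1.39×10^-4 m⁴; J_BC = π(0.107)⁴/32 = 1.29×10^-5 m⁴; J_CD = π(0.246)⁴/32 = 3.60×10^-4 m⁴; J_DE = π(0.214)⁴/32 = 2.06×10^-4 m⁴.
θ = (T/G)·Σ L_i/J_i = (3460/78.1×10⁹)·(2.08/1.39×10^-4 + 1.29/1.29×10^-5 + 4.87/3.60×10^-4 + 1.46/2.06×10^-4) = 6.018×10^-3 rad.

0.345°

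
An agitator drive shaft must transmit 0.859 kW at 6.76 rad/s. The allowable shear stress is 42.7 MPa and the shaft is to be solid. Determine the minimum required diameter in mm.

24.7 mm

ω = 6.76 rad/s, so T = P/ω = 0.859×10³ / 6.760 = 127.1 N·m.
For a solid shaft τ_max = 16T/(πd³), so d = (16T/(π τ_allow))^(1/3) = (16·127.1/(π·4.27×10^7))^(1/3) = 0.02475 m.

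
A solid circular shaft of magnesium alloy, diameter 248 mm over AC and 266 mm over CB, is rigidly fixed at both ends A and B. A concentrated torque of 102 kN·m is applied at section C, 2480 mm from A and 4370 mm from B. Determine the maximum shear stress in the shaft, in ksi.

Compatibility: T_A·a/J_AC = T_B·b/J_CB with T_A + T_B = T₀.
J_AC = 3.71×10^-4 m⁴, J_CB = 4.92×10^-4 m⁴, so T_A = T₀·(J_AC/a)/((J_AC/a)+(J_CB/b)) = 58250 N·m, T_B = 43750 N·m.
τ in each portion: τ_AC = 1.94×10^7 Pa, τ_CB = 1.18×10^7 Pa; maximum is in AC.
τ_max = T_AC·r/J = 58250·0.124/3.71×10^-4 = 1.945×10^7 Pa.

2.82 ksi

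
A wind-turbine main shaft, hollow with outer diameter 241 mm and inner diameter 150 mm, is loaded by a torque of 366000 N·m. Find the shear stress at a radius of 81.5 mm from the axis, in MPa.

106 MPa

J = π(d_o⁴ − d_i⁴)/32 = π(0.241⁴ − 0.150⁴)/32 = 2.815×10^-4 m⁴.
Shear stress varies linearly with radius: τ = T·r/J = 366000 × 0.0815 / 2.815×10^-4 = 1.060×10^8 Pa.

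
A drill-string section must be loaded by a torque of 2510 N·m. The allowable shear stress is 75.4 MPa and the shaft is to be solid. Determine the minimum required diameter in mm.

For a solid shaft τ_max = 16T/(πd³), so d = (16T/(π τ_allow))^(1/3) = (16·2510/(π·7.54×10^7))^(1/3) = 0.05535 m.

55.3 mm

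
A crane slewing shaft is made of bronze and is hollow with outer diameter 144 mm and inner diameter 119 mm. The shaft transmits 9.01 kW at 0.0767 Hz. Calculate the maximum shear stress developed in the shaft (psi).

ω = 2π·0.0767 = 0.4819 rad/s, so T = P/ω = 9.01×10³ / 0.4819 = 18700 N·m.
J = π(d_o⁴ − d_i⁴)/32 = π(0.144⁴ − 0.119⁴)/32 = 2.253×10^-5 m⁴.
τ_max = T·r/J = 18700 × 0.0720 / 2.253×10^-5 = 5.976×10^7 Pa.

8670 psi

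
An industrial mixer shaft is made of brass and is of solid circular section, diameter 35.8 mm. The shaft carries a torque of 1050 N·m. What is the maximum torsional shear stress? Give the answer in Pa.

1.17e8 Pa

J = πd⁴/32 = π(0.0358)⁴/32 = 1.613×10^-7 m⁴.
τ_max = T·r/J = 1050 × 0.0179 / 1.613×10^-7 = 1.165×10^8 Pa.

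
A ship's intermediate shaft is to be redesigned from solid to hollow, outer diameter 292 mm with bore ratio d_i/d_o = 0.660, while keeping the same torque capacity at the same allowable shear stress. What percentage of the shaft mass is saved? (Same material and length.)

35.1 %

Equal τ_max and T ⇒ the solid shaft needs d_s³ = d_o³(1−k⁴), so d_s = 292·(1−0.660⁴)^(1/3) = 272.2 mm.
Area ratio A_h/A_s = d_o²(1−k²)/d_s² = (1−k²)/(1−k⁴)^(2/3) = 0.6494.
Mass saving = 1 − 0.6494 = 35.1 %.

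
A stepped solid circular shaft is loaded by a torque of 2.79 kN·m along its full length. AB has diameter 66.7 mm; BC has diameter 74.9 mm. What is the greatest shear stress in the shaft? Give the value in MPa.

Under the same torque, τ_max = 16T/(πd³) is largest where d is smallest — segment AB (d = 66.7 mm).
τ_max = 16·2790/(π·(0.0667)³) = 4.788×10^7 Pa.

47.9 MPa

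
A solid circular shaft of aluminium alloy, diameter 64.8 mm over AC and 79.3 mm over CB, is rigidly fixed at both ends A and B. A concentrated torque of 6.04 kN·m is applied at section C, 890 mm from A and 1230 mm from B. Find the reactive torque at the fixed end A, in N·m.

Compatibility: T_A·a/J_AC = T_B·b/J_CB with T_A + T_B = T₀.
J_AC = 1.73×10^-6 m⁴, J_CB = 3.88×10^-6 m⁴, so T_A = T₀·(J_AC/a)/((J_AC/a)+(J_CB/b)) = 2303 N·m, T_B = 3737 N·m.

2300 N·m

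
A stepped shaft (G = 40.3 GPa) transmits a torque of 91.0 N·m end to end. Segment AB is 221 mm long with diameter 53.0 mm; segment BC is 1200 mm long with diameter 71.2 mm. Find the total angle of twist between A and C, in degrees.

0.0984°

J_AB = π(0.0530)⁴/32 = 7.75×10^-7 m⁴; J_BC = π(0.0712)⁴/32 = 2.52×10^-6 m⁴.
θ = (T/G)·Σ L_i/J_i = (91.00/40.3×10⁹)·(0.221/7.75×10^-7 + 1.20/2.52×10^-6) = 1.718×10^-3 rad.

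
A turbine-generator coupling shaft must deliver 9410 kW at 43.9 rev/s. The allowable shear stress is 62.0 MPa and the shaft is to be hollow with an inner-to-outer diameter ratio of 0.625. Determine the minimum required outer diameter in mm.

149 mm

ω = 2π·43.9 = 275.8 rad/s, so T = P/ω = 9410×10³ / 275.8 = 34110 N·m.
For a hollow shaft with d_i/d_o = 0.625: τ_max = 16T/(π d_o³ (1−k⁴)), so d_o = [16T/(π τ_allow (1−k⁴))]^(1/3) = [16·34110/(π·6.20×10^7·0.8474)]^(1/3) = 0.1490 m.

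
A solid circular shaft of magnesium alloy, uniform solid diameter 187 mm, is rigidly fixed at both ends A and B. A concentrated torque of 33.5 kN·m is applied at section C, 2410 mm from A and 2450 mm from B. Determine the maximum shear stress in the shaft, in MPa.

With uniform GJ and both ends fixed, compatibility θ_AC = θ_CB gives T_A·a = T_B·b, together with T_A + T_B = T₀.
T_A = T₀·b/(a+b) = 33500·2450/4860 = 16890 N·m; T_B = 16610 N·m.
τ in each portion: τ_AC = 1.32×10^7 Pa, τ_CB = 1.29×10^7 Pa; maximum is in AC.
τ_max = T_AC·r/J = 16890·0.0935/1.20×10^-4 = 1.315×10^7 Pa.

13.2 MPa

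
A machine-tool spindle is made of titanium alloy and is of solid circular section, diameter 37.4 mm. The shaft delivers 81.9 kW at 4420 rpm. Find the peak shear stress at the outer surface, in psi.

ω = 2π·4420/60 = 462.9 rad/s, so T = P/ω = 81.9×10³ / 462.9 = 176.9 N·m.
J = πd⁴/32 = π(0.0374)⁴/32 = 1.921×10^-7 m⁴.
τ_max = T·r/J = 176.9 × 0.0187 / 1.921×10^-7 = 1.723×10^7 Pa.

2500 psi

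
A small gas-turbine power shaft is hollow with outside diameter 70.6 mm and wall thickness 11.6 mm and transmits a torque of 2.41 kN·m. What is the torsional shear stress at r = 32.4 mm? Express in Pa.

J = π(d_o⁴ − d_i⁴)/32 = π(0.0706⁴ − 0.0474⁴)/32 = 1.943×10^-6 m⁴.
Shear stress varies linearly with radius: τ = T·r/J = 2410 × 0.0324 / 1.943×10^-6 = 4.018×10^7 Pa.

4.02e7 Pa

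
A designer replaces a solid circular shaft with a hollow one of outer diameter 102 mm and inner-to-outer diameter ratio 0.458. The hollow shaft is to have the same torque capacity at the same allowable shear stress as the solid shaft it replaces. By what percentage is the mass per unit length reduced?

18.6 %

Equal τ_max and T ⇒ the solid shaft needs d_s³ = d_o³(1−k⁴), so d_s = 102·(1−0.458⁴)^(1/3) = 100.5 mm.
Area ratio A_h/A_s = d_o²(1−k²)/d_s² = (1−k²)/(1−k⁴)^(2/3) = 0.8143.
Mass saving = 1 − 0.8143 = 18.6 %.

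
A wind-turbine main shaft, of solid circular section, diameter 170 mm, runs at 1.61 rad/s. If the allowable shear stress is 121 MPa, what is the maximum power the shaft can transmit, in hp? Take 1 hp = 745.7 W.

252 hp

J = πd⁴/32 = π(0.170)⁴/32 = 8.200×10^-5 m⁴.
T_max = τ_allow·J/r = 1.21×10^8 × 8.200×10^-5 / 0.0850 = 116700 N·m.
ω = 1.61 rad/s, so P_max = T_max·ω = 1.879×10^5 W.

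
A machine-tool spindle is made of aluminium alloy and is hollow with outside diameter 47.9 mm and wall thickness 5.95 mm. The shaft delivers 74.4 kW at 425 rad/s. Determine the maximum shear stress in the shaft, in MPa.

11.9 MPa

ω = 425 rad/s, so T = P/ω = 74.4×10³ / 425.0 = 175.1 N·m.
J = π(d_o⁴ − d_i⁴)/32 = π(0.0479⁴ − 0.0360⁴)/32 = 3.519×10^-7 m⁴.
τ_max = T·r/J = 175.1 × 0.0239 / 3.519×10^-7 = 1.191×10^7 Pa.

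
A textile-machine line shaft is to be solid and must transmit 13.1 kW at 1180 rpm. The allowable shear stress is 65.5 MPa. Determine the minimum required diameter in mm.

20.2 mm

ω = 2π·1180/60 = 123.6 rad/s, so T = P/ω = 13.1×10³ / 123.6 = 106.0 N·m.
For a solid shaft τ_max = 16T/(πd³), so d = (16T/(π τ_allow))^(1/3) = (16·106.0/(π·6.55×10^7))^(1/3) = 0.02020 m.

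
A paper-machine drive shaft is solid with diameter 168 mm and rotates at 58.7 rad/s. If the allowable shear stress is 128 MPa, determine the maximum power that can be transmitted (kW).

J = πd⁴/32 = π(0.168)⁴/32 = 7.821×10^-5 m⁴.
T_max = τ_allow·J/r = 1.28×10^8 × 7.821×10^-5 / 0.0840 = 119200 N·m.
ω = 58.7 rad/s, so P_max = T_max·ω = 6.995×10^6 W.

7000 kW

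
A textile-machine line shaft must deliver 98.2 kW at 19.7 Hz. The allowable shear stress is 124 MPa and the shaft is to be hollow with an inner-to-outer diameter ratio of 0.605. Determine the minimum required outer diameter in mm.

33.5 mm

ω = 2π·19.7 = 123.8 rad/s, so T = P/ω = 98.2×10³ / 123.8 = 793.4 N·m.
For a hollow shaft with d_i/d_o = 0.605: τ_max = 16T/(π d_o³ (1−k⁴)), so d_o = [16T/(π τ_allow (1−k⁴))]^(1/3) = [16·793.4/(π·1.24×10^8·0.8660)]^(1/3) = 0.03351 m.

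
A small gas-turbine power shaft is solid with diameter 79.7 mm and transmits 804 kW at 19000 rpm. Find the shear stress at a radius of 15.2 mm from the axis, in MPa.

ω = 2π·19000/60 = 1990 rad/s, so T = P/ω = 804×10³ / 1990 = 404.1 N·m.
J = πd⁴/32 = π(0.0797)⁴/32 = 3.961×10^-6 m⁴.
Shear stress varies linearly with radius: τ = T·r/J = 404.1 × 0.0152 / 3.961×10^-6 = 1.551×10^6 Pa.

1.55 MPa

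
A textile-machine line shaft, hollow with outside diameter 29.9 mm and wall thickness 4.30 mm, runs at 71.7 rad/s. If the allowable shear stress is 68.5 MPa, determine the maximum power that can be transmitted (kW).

19.1 kW

J = π(d_o⁴ − d_i⁴)/32 = π(0.0299⁴ − 0.0213⁴)/32 = 5.826×10^-8 m⁴.
T_max = τ_allow·J/r = 6.85×10^7 × 5.826×10^-8 / 0.0149 = 266.9 N·m.
ω = 71.7 rad/s, so P_max = T_max·ω = 1.914×10^4 W.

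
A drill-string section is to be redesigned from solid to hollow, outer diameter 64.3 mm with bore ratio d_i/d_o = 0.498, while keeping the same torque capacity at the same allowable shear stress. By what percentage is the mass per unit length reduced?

21.5 %

Equal τ_max and T ⇒ the solid shaft needs d_s³ = d_o³(1−k⁴), so d_s = 64.3·(1−0.498⁴)^(1/3) = 62.95 mm.
Area ratio A_h/A_s = d_o²(1−k²)/d_s² = (1−k²)/(1−k⁴)^(2/3) = 0.7845.
Mass saving = 1 − 0.7845 = 21.5 %.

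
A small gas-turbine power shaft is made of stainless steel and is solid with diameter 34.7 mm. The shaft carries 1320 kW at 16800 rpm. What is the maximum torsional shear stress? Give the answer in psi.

ω = 2π·16800/60 = 1759 rad/s, so T = P/ω = 1320×10³ / 1759 = 750.3 N·m.
J = πd⁴/32 = π(0.0347)⁴/32 = 1.423×10^-7 m⁴.
τ_max = T·r/J = 750.3 × 0.0174 / 1.423×10^-7 = 9.146×10^7 Pa.

13300 psi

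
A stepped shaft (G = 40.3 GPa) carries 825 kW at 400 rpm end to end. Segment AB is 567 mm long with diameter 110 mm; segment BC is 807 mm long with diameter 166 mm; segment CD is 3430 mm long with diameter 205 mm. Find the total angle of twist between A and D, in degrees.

1.96°

ω = 2π·400/60 = 41.89 rad/s, so T = P/ω = 825×10³ / 41.89 = 19700 N·m.
J_AB = π(0.110)⁴/32 = 1.44×10^-5 m⁴; J_BC = π(0.166)⁴/32 = 7.45×10^-5 m⁴; J_CD = π(0.205)⁴/32 = 1.73×10^-4 m⁴.
θ = (T/G)·Σ L_i/J_i = (19700/40.3×10⁹)·(0.567/1.44×10^-5 + 0.807/7.45×10^-5 + 3.43/1.73×10^-4) = 0.03424 rad.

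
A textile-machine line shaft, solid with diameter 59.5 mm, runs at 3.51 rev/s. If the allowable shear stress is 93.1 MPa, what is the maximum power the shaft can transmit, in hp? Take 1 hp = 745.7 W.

J = πd⁴/32 = π(0.0595)⁴/32 = 1.230×10^-6 m⁴.
T_max = τ_allow·J/r = 9.31×10^7 × 1.230×10^-6 / 0.0297 = 3851 N·m.
ω = 2π·3.51 = 22.05 rad/s, so P_max = T_max·ω = 8.492×10^4 W.

114 hp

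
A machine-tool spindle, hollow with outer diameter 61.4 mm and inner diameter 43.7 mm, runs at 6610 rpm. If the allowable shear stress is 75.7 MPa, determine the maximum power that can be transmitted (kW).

1770 kW

J = π(d_o⁴ − d_i⁴)/32 = π(0.0614⁴ − 0.0437⁴)/32 = 1.037×10^-6 m⁴.
T_max = τ_allow·J/r = 7.57×10^7 × 1.037×10^-6 / 0.0307 = 2558 N·m.
ω = 2π·6610/60 = 692.2 rad/s, so P_max = T_max·ω = 1.770×10^6 W.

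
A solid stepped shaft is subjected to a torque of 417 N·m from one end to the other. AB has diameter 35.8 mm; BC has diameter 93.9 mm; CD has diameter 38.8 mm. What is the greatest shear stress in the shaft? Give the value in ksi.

Under the same torque, τ_max = 16T/(πd³) is largest where d is smallest — segment AB (d = 35.8 mm).
τ_max = 16·417.0/(π·(0.0358)³) = 4.629×10^7 Pa.

6.71 ksi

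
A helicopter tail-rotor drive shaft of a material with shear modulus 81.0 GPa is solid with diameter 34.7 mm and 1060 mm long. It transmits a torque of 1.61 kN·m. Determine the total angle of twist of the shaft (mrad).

J = πd⁴/32 = π(0.0347)⁴/32 = 1.423×10^-7 m⁴.
θ = T·L/(G·J) = 1610 × 1.06 / (81.0×10⁹ × 1.423×10^-7) = 0.1480 rad.

148 mrad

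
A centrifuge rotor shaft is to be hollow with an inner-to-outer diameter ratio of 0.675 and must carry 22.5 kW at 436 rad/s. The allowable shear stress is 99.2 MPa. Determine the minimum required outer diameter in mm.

ω = 436 rad/s, so T = P/ω = 22.5×10³ / 436.0 = 51.61 N·m.
For a hollow shaft with d_i/d_o = 0.675: τ_max = 16T/(π d_o³ (1−k⁴)), so d_o = [16T/(π τ_allow (1−k⁴))]^(1/3) = [16·51.61/(π·9.92×10^7·0.7924)]^(1/3) = 0.01495 m.

15.0 mm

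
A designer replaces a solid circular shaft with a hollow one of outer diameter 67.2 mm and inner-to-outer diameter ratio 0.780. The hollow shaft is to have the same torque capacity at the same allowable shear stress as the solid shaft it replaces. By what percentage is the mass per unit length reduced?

Equal τ_max and T ⇒ the solid shaft needs d_s³ = d_o³(1−k⁴), so d_s = 67.2·(1−0.780⁴)^(1/3) = 57.60 mm.
Area ratio A_h/A_s = d_o²(1−k²)/d_s² = (1−k²)/(1−k⁴)^(2/3) = 0.5329.
Mass saving = 1 − 0.5329 = 46.7 %.

46.7 %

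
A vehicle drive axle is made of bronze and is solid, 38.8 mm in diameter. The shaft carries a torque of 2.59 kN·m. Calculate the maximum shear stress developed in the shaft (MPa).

J = πd⁴/32 = π(0.0388)⁴/32 = 2.225×10^-7 m⁴.
τ_max = T·r/J = 2590 × 0.0194 / 2.225×10^-7 = 2.258×10^8 Pa.

226 MPa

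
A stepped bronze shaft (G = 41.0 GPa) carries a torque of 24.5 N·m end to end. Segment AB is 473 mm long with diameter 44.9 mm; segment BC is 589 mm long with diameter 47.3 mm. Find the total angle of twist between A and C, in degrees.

J_AB = π(0.0449)⁴/32 = 3.99×10^-7 m⁴; J_BC = π(0.0473)⁴/32 = 4.91×10^-7 m⁴.
θ = (T/G)·Σ L_i/J_i = (24.50/41.0×10⁹)·(0.473/3.99×10^-7 + 0.589/4.91×10^-7) = 1.425×10^-3 rad.

0.0816°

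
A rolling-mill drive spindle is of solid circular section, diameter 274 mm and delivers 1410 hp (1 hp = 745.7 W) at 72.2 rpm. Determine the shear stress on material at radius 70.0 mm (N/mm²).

17.6 N/mm²

ω = 2π·72.2/60 = 7.561 rad/s, so T = P/ω = 1410×745.7 / 7.561 = 139100 N·m.
J = πd⁴/32 = π(0.274)⁴/32 = 5.534×10^-4 m⁴.
Shear stress varies linearly with radius: τ = T·r/J = 139100 × 0.0700 / 5.534×10^-4 = 1.759×10^7 Pa.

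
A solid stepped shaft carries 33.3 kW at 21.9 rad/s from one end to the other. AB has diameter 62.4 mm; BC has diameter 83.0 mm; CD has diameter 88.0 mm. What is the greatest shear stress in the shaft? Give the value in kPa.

31900 kPa

ω = 21.9 rad/s, so T = P/ω = 33.3×10³ / 21.90 = 1521 N·m.
Under the same torque, τ_max = 16T/(πd³) is largest where d is smallest — segment AB (d = 62.4 mm).
τ_max = 16·1521/(π·(0.0624)³) = 3.187×10^7 Pa.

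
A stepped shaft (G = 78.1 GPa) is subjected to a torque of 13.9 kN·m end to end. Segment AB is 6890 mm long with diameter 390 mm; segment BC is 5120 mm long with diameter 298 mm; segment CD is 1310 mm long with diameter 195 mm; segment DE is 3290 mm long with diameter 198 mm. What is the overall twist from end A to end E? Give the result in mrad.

J_AB = π(0.390)⁴/32 = 2.27×10^-3 m⁴; J_BC = π(0.298)⁴/32 = 7.74×10^-4 m⁴; J_CD = π(0.195)⁴/32 = 1.42×10^-4 m⁴; J_DE = π(0.198)⁴/32 = 1.51×10^-4 m⁴.
θ = (T/G)·Σ L_i/J_i = (13900/78.1×10⁹)·(6.89/2.27×10^-3 + 5.12/7.74×10^-4 + 1.31/1.42×10^-4 + 3.29/1.51×10^-4) = 7.240×10^-3 rad.

7.24 mrad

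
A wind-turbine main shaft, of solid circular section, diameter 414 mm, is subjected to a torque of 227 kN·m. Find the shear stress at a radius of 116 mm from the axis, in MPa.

J = πd⁴/32 = π(0.414)⁴/32 = 2.884×10^-3 m⁴.
Shear stress varies linearly with radius: τ = T·r/J = 227000 × 0.116 / 2.884×10^-3 = 9.130×10^6 Pa.

9.13 MPa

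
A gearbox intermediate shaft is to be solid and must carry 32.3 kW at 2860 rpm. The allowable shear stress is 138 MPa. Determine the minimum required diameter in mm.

15.8 mm

ω = 2π·2860/60 = 299.5 rad/s, so T = P/ω = 32.3×10³ / 299.5 = 107.8 N·m.
For a solid shaft τ_max = 16T/(πd³), so d = (16T/(π τ_allow))^(1/3) = (16·107.8/(π·1.38×10^8))^(1/3) = 0.01585 m.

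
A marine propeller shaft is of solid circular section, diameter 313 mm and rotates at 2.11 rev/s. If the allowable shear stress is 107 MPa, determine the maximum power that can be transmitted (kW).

8540 kW

J = πd⁴/32 = π(0.313)⁴/32 = 9.423×10^-4 m⁴.
T_max = τ_allow·J/r = 1.07×10^8 × 9.423×10^-4 / 0.157 = 644200 N·m.
ω = 2π·2.11 = 13.26 rad/s, so P_max = T_max·ω = 8.541×10^6 W.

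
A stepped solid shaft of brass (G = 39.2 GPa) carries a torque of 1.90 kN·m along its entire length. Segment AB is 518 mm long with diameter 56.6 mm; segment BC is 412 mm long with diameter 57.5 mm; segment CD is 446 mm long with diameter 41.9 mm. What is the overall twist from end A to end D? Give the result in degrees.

6.59°

J_AB = π(0.0566)⁴/32 = 1.01×10^-6 m⁴; J_BC = π(0.0575)⁴/32 = 1.07×10^-6 m⁴; J_CD = π(0.0419)⁴/32 = 3.03×10^-7 m⁴.
θ = (T/G)·Σ L_i/J_i = (1900/39.2×10⁹)·(0.518/1.01×10^-6 + 0.412/1.07×10^-6 + 0.446/3.03×10^-7) = 0.1150 rad.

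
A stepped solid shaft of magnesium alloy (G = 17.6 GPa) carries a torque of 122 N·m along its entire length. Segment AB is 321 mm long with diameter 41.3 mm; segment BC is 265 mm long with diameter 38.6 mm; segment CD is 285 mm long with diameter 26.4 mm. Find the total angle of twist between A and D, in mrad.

J_AB = π(0.0413)⁴/32 = 2.86×10^-7 m⁴; J_BC = π(0.0386)⁴/32 = 2.18×10^-7 m⁴; J_CD = π(0.0264)⁴/32 = 4.77×10^-8 m⁴.
θ = (T/G)·Σ L_i/J_i = (122.0/17.6×10⁹)·(0.321/2.86×10^-7 + 0.265/2.18×10^-7 + 0.285/4.77×10^-8) = 0.05764 rad.

57.6 mrad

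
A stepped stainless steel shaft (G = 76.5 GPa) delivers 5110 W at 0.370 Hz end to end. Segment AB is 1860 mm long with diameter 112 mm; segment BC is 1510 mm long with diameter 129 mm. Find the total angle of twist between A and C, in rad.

0.00506 rad

ω = 2π·0.370 = 2.325 rad/s, so T = P/ω = 5110 / 2.325 = 2198 N·m.
J_AB = π(0.112)⁴/32 = 1.54×10^-5 m⁴; J_BC = π(0.129)⁴/32 = 2.72×10^-5 m⁴.
θ = (T/G)·Σ L_i/J_i = (2198/76.5×10⁹)·(1.86/1.54×10^-5 + 1.51/2.72×10^-5) = 5.055×10^-3 rad.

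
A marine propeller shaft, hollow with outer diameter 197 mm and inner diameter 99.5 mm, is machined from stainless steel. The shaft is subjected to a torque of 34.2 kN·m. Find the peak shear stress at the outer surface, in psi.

3530 psi

J = π(d_o⁴ − d_i⁴)/32 = π(0.197⁴ − 0.0995⁴)/32 = 1.382×10^-4 m⁴.
τ_max = T·r/J = 34200 × 0.0985 / 1.382×10^-4 = 2.437×10^7 Pa.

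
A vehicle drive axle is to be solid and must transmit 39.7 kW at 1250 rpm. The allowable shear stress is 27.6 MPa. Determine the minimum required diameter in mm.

ω = 2π·1250/60 = 130.9 rad/s, so T = P/ω = 39.7×10³ / 130.9 = 303.3 N·m.
For a solid shaft τ_max = 16T/(πd³), so d = (16T/(π τ_allow))^(1/3) = (16·303.3/(π·2.76×10^7))^(1/3) = 0.03825 m.

38.3 mm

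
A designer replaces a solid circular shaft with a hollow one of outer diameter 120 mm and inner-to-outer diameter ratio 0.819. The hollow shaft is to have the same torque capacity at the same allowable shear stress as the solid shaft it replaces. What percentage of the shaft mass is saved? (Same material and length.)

51.0 %

Equal τ_max and T ⇒ the solid shaft needs d_s³ = d_o³(1−k⁴), so d_s = 120·(1−0.819⁴)^(1/3) = 98.32 mm.
Area ratio A_h/A_s = d_o²(1−k²)/d_s² = (1−k²)/(1−k⁴)^(2/3) = 0.4904.
Mass saving = 1 − 0.4904 = 51.0 %.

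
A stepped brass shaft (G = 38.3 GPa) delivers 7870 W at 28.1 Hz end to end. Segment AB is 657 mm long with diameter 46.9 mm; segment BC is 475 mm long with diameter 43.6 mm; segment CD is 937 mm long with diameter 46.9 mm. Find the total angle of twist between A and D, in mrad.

ω = 2π·28.1 = 176.6 rad/s, so T = P/ω = 7870 / 176.6 = 44.57 N·m.
J_AB = π(0.0469)⁴/32 = 4.75×10^-7 m⁴; J_BC = π(0.0436)⁴/32 = 3.55×10^-7 m⁴; J_CD = π(0.0469)⁴/32 = 4.75×10^-7 m⁴.
θ = (T/G)·Σ L_i/J_i = (44.57/38.3×10⁹)·(0.657/4.75×10^-7 + 0.475/3.55×10^-7 + 0.937/4.75×10^-7) = 5.464×10^-3 rad.

5.46 mrad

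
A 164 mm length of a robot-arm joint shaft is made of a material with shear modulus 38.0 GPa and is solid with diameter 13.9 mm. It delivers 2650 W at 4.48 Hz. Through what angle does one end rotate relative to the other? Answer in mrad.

111 mrad

ω = 2π·4.48 = 28.15 rad/s, so T = P/ω = 2650 / 28.15 = 94.14 N·m.
J = πd⁴/32 = π(0.0139)⁴/32 = 3.665×10^-9 m⁴.
θ = T·L/(G·J) = 94.14 × 0.164 / (38.0×10⁹ × 3.665×10^-9) = 0.1109 rad.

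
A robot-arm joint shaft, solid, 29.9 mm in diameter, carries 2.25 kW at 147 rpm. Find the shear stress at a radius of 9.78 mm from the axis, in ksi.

2.64 ksi

ω = 2π·147/60 = 15.39 rad/s, so T = P/ω = 2.25×10³ / 15.39 = 146.2 N·m.
J = πd⁴/32 = π(0.0299)⁴/32 = 7.847×10^-8 m⁴.
Shear stress varies linearly with radius: τ = T·r/J = 146.2 × 0.00978 / 7.847×10^-8 = 1.822×10^7 Pa.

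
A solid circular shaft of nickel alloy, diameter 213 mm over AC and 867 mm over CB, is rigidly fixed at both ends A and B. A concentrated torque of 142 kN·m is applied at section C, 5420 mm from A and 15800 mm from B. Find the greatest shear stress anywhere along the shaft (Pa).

1.10e6 Pa

Compatibility: T_A·a/J_AC = T_B·b/J_CB with T_A + T_B = T₀.
J_AC = 2.02×10^-4 m⁴, J_CB = 0.0555 m⁴, so T_A = T₀·(J_AC/a)/((J_AC/a)+(J_CB/b)) = 1492 N·m, T_B = 140500 N·m.
τ in each portion: τ_AC = 7.86×10^5 Pa, τ_CB = 1.10×10^6 Pa; maximum is in CB.
τ_max = T_CB·r/J = 140500·0.433/0.0555 = 1.098×10^6 Pa.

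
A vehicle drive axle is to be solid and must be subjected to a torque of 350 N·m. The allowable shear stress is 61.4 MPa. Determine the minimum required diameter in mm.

30.7 mm

For a solid shaft τ_max = 16T/(πd³), so d = (16T/(π τ_allow))^(1/3) = (16·350.0/(π·6.14×10^7))^(1/3) = 0.03073 m.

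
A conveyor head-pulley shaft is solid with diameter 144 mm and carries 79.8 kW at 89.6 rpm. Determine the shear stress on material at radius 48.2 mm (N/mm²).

ω = 2π·89.6/60 = 9.383 rad/s, so T = P/ω = 79.8×10³ / 9.383 = 8505 N·m.
J = πd⁴/32 = π(0.144)⁴/32 = 4.221×10^-5 m⁴.
Shear stress varies linearly with radius: τ = T·r/J = 8505 × 0.0482 / 4.221×10^-5 = 9.711×10^6 Pa.

9.71 N/mm²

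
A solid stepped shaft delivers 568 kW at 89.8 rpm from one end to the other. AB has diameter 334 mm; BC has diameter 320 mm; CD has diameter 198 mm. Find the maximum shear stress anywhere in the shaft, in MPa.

39.6 MPa

ω = 2π·89.8/60 = 9.404 rad/s, so T = P/ω = 568×10³ / 9.404 = 60400 N·m.
Under the same torque, τ_max = 16T/(πd³) is largest where d is smallest — segment CD (d = 198 mm).
τ_max = 16·60400/(π·(0.198)³) = 3.963×10^7 Pa.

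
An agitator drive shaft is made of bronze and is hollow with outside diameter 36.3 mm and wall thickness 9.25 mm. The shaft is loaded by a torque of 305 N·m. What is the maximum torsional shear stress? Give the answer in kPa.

34500 kPa

J = π(d_o⁴ − d_i⁴)/32 = π(0.0363⁴ − 0.0178⁴)/32 = 1.606×10^-7 m⁴.
τ_max = T·r/J = 305.0 × 0.0181 / 1.606×10^-7 = 3.447×10^7 Pa.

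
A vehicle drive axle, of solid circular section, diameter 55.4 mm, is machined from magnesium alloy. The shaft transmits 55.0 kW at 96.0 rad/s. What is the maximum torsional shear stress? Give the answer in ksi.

ω = 96.0 rad/s, so T = P/ω = 55.0×10³ / 96.00 = 572.9 N·m.
J = πd⁴/32 = π(0.0554)⁴/32 = 9.248×10^-7 m⁴.
τ_max = T·r/J = 572.9 × 0.0277 / 9.248×10^-7 = 1.716×10^7 Pa.

2.49 ksi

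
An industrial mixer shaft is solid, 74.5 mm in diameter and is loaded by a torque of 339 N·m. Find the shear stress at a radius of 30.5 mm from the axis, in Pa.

J = πd⁴/32 = π(0.0745)⁴/32 = 3.024×10^-6 m⁴.
Shear stress varies linearly with radius: τ = T·r/J = 339.0 × 0.0305 / 3.024×10^-6 = 3.419×10^6 Pa.

3.42e6 Pa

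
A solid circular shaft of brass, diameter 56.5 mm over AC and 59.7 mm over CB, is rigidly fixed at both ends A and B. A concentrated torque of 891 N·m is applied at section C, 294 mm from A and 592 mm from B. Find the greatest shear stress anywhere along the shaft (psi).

2250 psi

Compatibility: T_A·a/J_AC = T_B·b/J_CB with T_A + T_B = T₀.
J_AC = 1.00×10^-6 m⁴, J_CB = 1.25×10^-6 m⁴, so T_A = T₀·(J_AC/a)/((J_AC/a)+(J_CB/b)) = 550.3 N·m, T_B = 340.7 N·m.
τ in each portion: τ_AC = 1.55×10^7 Pa, τ_CB = 8.15×10^6 Pa; maximum is in AC.
τ_max = T_AC·r/J = 550.3·0.0283/1.00×10^-6 = 1.554×10^7 Pa.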